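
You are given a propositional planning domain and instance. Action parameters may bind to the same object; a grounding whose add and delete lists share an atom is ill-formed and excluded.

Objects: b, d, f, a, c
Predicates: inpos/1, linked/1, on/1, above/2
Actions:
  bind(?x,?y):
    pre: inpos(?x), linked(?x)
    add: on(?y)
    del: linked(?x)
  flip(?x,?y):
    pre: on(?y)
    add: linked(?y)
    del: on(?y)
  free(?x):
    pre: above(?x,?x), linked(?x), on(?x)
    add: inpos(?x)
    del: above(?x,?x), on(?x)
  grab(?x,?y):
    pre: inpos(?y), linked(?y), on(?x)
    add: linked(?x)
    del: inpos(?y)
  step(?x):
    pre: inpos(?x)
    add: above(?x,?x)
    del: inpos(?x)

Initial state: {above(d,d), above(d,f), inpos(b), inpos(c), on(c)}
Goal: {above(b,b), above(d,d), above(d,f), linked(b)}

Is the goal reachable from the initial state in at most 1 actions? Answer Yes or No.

1. flip(b,c)  →  {above(d,d), above(d,f), inpos(b), inpos(c), linked(c)}
2. bind(c,b)  →  {above(d,d), above(d,f), inpos(b), inpos(c), on(b)}
3. flip(b,b)  →  {above(d,d), above(d,f), inpos(b), inpos(c), linked(b)}
4. step(b)  →  {above(b,b), above(d,d), above(d,f), inpos(c), linked(b)}
optimal plan length = 4; 4 > 1

No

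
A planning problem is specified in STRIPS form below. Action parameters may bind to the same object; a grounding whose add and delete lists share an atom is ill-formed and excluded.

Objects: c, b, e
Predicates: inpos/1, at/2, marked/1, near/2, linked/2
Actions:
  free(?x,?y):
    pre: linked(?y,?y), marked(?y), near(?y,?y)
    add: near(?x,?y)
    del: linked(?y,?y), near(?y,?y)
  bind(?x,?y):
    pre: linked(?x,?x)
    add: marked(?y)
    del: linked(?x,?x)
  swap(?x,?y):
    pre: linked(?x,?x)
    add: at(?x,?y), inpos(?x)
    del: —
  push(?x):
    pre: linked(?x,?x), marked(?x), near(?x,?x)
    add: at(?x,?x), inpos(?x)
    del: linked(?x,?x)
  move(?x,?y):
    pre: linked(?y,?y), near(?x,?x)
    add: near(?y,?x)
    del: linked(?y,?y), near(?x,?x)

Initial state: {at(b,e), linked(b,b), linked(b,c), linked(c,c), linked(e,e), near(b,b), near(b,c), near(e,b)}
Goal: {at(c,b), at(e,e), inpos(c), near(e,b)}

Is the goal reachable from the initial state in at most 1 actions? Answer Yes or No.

No

1. swap(c,b)  →  {at(b,e), at(c,b), inpos(c), linked(b,b), linked(b,c), linked(c,c), linked(e,e), near(b,b), near(b,c), near(e,b)}
2. swap(e,e)  →  {at(b,e), at(c,b), at(e,e), inpos(c), inpos(e), linked(b,b), linked(b,c), linked(c,c), linked(e,e), near(b,b), near(b,c), near(e,b)}
optimal plan length = 2; 2 > 1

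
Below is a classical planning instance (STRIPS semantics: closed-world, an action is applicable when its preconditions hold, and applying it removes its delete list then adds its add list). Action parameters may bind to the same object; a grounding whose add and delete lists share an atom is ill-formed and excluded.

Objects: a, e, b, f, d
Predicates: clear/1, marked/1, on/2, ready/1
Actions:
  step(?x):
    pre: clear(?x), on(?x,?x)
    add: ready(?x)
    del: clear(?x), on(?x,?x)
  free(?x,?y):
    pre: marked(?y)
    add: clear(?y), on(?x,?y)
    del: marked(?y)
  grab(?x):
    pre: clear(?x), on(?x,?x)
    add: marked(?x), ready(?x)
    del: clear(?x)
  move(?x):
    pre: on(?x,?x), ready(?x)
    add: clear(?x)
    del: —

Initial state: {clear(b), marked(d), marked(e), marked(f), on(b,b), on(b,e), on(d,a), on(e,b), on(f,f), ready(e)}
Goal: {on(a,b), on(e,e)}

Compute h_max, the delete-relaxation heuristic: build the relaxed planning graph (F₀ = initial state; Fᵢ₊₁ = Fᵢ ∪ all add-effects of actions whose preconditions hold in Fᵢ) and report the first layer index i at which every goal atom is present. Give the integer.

2

F0 = init (10 atoms)
F1 = F0 ∪ {clear(d), clear(e), clear(f), marked(b), on(a,d), on(a,e), on(a,f), on(b,d), on(b,f), on(d,d), on(d,e), on(d,f), on(e,d), on(e,e), on(e,f), on(f,d), on(f,e), ready(b)}  (28 atoms)
F2 = F1 ∪ {on(a,b), on(d,b), on(f,b), ready(d), ready(f)}  (33 atoms)
goal ⊆ F2  ⇒  h_max = 2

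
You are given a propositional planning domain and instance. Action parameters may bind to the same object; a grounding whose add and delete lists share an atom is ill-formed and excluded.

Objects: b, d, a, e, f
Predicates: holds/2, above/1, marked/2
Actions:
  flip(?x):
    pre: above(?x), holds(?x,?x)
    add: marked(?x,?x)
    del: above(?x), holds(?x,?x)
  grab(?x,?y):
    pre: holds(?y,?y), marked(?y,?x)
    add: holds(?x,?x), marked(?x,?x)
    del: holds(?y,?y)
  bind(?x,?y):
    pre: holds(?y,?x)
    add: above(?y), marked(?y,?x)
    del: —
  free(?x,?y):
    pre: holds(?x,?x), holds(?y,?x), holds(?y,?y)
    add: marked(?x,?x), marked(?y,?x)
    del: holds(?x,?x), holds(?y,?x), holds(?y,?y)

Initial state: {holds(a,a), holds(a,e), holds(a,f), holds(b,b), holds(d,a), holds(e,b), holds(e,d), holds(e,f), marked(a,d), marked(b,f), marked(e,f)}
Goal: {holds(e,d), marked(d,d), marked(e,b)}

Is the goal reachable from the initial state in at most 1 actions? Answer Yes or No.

1. grab(d,a)  →  {holds(a,e), holds(a,f), holds(b,b), holds(d,a), holds(d,d), holds(e,b), holds(e,d), holds(e,f), marked(a,d), marked(b,f), marked(d,d), marked(e,f)}
2. bind(b,e)  →  {above(e), holds(a,e), holds(a,f), holds(b,b), holds(d,a), holds(d,d), holds(e,b), holds(e,d), holds(e,f), marked(a,d), marked(b,f), marked(d,d), marked(e,b), marked(e,f)}
optimal plan length = 2; 2 > 1

No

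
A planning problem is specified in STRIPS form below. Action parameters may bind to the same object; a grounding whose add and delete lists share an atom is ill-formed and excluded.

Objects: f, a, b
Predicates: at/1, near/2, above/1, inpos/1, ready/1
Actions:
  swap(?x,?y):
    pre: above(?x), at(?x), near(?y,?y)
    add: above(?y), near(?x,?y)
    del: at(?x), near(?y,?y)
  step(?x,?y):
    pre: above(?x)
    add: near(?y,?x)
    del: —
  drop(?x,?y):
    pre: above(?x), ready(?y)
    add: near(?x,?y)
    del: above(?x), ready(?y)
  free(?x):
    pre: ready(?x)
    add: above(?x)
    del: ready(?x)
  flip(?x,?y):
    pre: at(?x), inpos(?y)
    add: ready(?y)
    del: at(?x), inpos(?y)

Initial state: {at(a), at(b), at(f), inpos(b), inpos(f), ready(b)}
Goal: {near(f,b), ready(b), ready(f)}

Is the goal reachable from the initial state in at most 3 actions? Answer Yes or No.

1. free(b)  →  {above(b), at(a), at(b), at(f), inpos(b), inpos(f)}
2. step(b,f)  →  {above(b), at(a), at(b), at(f), inpos(b), inpos(f), near(f,b)}
3. flip(f,f)  →  {above(b), at(a), at(b), inpos(b), near(f,b), ready(f)}
4. flip(a,b)  →  {above(b), at(b), near(f,b), ready(b), ready(f)}
optimal plan length = 4; 4 > 3

No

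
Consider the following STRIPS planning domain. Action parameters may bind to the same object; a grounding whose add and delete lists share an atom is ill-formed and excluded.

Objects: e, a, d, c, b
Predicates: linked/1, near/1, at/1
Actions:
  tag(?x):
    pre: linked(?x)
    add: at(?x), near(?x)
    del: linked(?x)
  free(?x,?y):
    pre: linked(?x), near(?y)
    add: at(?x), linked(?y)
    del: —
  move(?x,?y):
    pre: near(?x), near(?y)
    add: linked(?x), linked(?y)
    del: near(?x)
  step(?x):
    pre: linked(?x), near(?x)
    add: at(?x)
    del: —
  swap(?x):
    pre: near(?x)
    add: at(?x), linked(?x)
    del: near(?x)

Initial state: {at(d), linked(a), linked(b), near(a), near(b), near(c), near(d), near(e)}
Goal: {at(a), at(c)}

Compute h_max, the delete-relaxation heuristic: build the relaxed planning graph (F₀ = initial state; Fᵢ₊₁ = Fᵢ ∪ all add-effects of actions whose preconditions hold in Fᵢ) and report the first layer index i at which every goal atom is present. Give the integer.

F0 = init (8 atoms)
F1 = F0 ∪ {at(a), at(b), at(c), at(e), linked(c), linked(d), linked(e)}  (15 atoms)
goal ⊆ F1  ⇒  h_max = 1

1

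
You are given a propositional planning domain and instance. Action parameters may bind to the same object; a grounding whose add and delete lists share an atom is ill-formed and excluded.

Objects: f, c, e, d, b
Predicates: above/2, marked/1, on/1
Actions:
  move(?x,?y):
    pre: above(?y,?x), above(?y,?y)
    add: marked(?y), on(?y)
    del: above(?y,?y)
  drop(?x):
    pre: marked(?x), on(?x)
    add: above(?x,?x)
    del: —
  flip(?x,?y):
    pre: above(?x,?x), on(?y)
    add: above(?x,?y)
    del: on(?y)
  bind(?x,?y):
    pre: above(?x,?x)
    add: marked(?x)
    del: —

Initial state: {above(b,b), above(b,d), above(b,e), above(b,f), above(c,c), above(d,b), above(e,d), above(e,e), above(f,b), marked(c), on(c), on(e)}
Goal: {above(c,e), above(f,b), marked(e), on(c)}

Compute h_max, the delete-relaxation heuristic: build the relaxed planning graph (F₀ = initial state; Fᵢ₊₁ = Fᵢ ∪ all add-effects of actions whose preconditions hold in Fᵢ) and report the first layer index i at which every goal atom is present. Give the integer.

1

F0 = init (12 atoms)
F1 = F0 ∪ {above(b,c), above(c,e), above(e,c), marked(b), marked(e), on(b)}  (18 atoms)
goal ⊆ F1  ⇒  h_max = 1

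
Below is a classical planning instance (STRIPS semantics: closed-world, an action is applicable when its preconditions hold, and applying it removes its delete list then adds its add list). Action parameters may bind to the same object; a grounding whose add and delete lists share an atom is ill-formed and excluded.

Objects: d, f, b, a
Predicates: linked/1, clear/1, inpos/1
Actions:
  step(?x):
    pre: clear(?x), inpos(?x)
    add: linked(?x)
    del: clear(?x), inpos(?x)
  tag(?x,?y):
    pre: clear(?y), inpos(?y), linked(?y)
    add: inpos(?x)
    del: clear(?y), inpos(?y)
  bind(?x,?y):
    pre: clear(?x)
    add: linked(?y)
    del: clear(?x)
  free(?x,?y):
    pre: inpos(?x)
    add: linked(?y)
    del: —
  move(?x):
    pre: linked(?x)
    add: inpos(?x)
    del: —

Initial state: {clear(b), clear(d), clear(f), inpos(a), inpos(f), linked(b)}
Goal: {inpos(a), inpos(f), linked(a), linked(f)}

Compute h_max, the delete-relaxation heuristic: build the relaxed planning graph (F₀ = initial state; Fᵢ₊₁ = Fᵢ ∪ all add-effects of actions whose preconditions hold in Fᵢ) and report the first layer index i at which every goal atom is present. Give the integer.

F0 = init (6 atoms)
F1 = F0 ∪ {inpos(b), linked(a), linked(d), linked(f)}  (10 atoms)
goal ⊆ F1  ⇒  h_max = 1

1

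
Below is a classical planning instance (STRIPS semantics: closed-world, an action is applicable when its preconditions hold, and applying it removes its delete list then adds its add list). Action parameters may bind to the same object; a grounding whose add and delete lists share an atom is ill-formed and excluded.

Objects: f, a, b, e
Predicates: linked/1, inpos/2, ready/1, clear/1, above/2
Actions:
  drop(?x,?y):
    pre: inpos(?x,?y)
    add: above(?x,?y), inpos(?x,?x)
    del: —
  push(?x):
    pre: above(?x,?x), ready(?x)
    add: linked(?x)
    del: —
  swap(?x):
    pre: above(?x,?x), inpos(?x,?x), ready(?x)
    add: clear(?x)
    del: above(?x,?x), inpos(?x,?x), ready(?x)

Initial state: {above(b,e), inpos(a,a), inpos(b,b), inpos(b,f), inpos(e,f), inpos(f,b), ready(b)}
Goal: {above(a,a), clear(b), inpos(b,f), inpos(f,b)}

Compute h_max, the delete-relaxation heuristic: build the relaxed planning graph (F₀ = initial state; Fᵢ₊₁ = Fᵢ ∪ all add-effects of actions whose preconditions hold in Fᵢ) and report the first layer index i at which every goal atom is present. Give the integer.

F0 = init (7 atoms)
F1 = F0 ∪ {above(a,a), above(b,b), above(b,f), above(e,f), above(f,b), inpos(e,e), inpos(f,f)}  (14 atoms)
F2 = F1 ∪ {above(e,e), above(f,f), clear(b), linked(b)}  (18 atoms)
goal ⊆ F2  ⇒  h_max = 2

2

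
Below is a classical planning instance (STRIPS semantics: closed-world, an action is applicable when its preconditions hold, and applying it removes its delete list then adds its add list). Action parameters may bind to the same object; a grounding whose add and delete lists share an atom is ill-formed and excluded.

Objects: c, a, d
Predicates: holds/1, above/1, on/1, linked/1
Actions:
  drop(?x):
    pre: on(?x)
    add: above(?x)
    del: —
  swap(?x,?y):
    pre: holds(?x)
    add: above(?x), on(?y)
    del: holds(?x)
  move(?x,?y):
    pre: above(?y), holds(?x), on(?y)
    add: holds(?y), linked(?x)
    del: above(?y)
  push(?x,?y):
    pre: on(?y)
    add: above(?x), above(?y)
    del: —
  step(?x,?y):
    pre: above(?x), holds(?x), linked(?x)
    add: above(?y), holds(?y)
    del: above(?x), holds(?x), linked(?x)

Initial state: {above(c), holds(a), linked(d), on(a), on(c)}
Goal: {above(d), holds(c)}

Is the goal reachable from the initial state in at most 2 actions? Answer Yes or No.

Yes

1. move(a,c)  →  {holds(a), holds(c), linked(a), linked(d), on(a), on(c)}
2. push(d,c)  →  {above(c), above(d), holds(a), holds(c), linked(a), linked(d), on(a), on(c)}
optimal plan length = 2; 2 ≤ 2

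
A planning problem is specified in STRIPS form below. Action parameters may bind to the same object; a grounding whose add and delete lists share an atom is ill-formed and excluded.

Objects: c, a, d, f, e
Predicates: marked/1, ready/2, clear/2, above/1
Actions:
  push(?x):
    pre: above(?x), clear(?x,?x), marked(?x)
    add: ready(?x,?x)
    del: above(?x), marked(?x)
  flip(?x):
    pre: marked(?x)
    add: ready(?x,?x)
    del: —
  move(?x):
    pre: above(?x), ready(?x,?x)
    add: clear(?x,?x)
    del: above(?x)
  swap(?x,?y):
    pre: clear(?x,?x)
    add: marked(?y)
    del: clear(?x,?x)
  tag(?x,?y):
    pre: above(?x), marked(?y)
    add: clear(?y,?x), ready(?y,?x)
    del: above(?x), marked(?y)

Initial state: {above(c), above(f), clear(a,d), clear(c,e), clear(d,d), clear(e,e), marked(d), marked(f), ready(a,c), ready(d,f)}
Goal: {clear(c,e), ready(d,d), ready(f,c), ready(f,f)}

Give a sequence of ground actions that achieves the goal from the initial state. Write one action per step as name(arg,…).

flip(d); flip(f); tag(c,f)

1. flip(d)  →  {above(c), above(f), clear(a,d), clear(c,e), clear(d,d), clear(e,e), marked(d), marked(f), ready(a,c), ready(d,d), ready(d,f)}
2. flip(f)  →  {above(c), above(f), clear(a,d), clear(c,e), clear(d,d), clear(e,e), marked(d), marked(f), ready(a,c), ready(d,d), ready(d,f), ready(f,f)}
3. tag(c,f)  →  {above(f), clear(a,d), clear(c,e), clear(d,d), clear(e,e), clear(f,c), marked(d), ready(a,c), ready(d,d), ready(d,f), ready(f,c), ready(f,f)}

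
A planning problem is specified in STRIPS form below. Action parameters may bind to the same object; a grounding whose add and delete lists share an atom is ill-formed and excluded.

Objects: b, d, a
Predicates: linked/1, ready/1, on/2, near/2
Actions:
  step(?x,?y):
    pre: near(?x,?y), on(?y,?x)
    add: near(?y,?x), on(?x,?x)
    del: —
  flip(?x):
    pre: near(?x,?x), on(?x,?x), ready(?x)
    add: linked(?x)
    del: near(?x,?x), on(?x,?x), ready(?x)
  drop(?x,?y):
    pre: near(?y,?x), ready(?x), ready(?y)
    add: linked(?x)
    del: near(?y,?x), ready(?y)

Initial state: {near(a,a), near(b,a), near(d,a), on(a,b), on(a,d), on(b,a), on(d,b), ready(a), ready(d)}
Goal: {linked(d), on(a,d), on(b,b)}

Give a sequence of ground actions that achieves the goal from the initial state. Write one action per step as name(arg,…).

step(b,a); step(d,a); drop(d,a)

1. step(b,a)  →  {near(a,a), near(a,b), near(b,a), near(d,a), on(a,b), on(a,d), on(b,a), on(b,b), on(d,b), ready(a), ready(d)}
2. step(d,a)  →  {near(a,a), near(a,b), near(a,d), near(b,a), near(d,a), on(a,b), on(a,d), on(b,a), on(b,b), on(d,b), on(d,d), ready(a), ready(d)}
3. drop(d,a)  →  {linked(d), near(a,a), near(a,b), near(b,a), near(d,a), on(a,b), on(a,d), on(b,a), on(b,b), on(d,b), on(d,d), ready(d)}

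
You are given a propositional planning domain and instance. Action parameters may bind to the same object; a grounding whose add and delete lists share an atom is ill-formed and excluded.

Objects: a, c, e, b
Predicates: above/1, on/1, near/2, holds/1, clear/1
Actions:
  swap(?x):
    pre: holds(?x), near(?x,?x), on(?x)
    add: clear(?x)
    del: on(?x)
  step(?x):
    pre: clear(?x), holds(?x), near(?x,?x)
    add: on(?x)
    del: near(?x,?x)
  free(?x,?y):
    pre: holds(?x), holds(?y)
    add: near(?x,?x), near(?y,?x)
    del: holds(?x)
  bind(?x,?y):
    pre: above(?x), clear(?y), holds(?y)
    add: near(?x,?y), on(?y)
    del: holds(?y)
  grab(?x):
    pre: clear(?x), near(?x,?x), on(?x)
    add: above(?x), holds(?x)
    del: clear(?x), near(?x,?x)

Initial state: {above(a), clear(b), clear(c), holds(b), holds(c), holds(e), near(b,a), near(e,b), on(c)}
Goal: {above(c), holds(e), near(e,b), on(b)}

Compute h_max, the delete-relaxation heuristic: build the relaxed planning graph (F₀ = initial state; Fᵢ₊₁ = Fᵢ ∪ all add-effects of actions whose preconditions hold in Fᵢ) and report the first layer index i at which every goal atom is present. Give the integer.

2

F0 = init (9 atoms)
F1 = F0 ∪ {near(a,b), near(a,c), near(b,b), near(b,c), near(b,e), near(c,b), near(c,c), near(c,e), near(e,c), near(e,e), on(b)}  (20 atoms)
F2 = F1 ∪ {above(b), above(c)}  (22 atoms)
goal ⊆ F2  ⇒  h_max = 2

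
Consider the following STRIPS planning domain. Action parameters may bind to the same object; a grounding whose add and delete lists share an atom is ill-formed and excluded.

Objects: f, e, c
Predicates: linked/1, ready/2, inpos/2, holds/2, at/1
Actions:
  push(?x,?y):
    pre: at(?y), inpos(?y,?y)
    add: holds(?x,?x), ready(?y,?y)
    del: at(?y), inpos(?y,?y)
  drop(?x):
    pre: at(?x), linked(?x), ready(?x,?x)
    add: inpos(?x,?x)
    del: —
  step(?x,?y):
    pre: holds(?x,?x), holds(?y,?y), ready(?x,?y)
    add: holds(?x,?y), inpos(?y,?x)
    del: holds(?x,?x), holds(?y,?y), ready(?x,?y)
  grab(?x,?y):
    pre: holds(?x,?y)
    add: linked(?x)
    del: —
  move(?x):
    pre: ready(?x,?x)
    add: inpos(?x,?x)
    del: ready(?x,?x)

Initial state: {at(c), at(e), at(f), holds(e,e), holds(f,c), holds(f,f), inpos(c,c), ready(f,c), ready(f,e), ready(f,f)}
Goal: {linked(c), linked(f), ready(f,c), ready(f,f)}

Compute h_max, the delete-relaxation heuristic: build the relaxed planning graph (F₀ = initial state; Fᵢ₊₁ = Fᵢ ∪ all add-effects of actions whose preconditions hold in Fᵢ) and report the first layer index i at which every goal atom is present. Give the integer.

2

F0 = init (10 atoms)
F1 = F0 ∪ {holds(c,c), holds(f,e), inpos(e,f), inpos(f,f), linked(e), linked(f), ready(c,c)}  (17 atoms)
F2 = F1 ∪ {inpos(c,f), linked(c)}  (19 atoms)
goal ⊆ F2  ⇒  h_max = 2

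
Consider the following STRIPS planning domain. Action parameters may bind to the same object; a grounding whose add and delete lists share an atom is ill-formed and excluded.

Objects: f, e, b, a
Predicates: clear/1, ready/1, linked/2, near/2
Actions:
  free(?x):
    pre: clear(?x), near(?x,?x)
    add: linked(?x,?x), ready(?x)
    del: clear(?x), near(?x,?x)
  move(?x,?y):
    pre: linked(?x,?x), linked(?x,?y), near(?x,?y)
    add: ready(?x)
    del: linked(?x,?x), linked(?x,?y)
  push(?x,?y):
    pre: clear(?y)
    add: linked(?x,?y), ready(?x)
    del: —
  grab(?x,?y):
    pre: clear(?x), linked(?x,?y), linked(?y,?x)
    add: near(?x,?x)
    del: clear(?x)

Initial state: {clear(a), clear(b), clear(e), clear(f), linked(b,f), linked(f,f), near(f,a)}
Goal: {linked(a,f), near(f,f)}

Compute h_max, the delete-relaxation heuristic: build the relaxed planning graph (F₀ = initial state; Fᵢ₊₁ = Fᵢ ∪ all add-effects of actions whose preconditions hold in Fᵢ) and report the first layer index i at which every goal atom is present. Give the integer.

1

F0 = init (7 atoms)
F1 = F0 ∪ {linked(a,a), linked(a,b), linked(a,e), linked(a,f), linked(b,a), linked(b,b), linked(b,e), linked(e,a), linked(e,b), linked(e,e), linked(e,f), linked(f,a), linked(f,b), linked(f,e), near(f,f), ready(a), ready(b), ready(e), ready(f)}  (26 atoms)
goal ⊆ F1  ⇒  h_max = 1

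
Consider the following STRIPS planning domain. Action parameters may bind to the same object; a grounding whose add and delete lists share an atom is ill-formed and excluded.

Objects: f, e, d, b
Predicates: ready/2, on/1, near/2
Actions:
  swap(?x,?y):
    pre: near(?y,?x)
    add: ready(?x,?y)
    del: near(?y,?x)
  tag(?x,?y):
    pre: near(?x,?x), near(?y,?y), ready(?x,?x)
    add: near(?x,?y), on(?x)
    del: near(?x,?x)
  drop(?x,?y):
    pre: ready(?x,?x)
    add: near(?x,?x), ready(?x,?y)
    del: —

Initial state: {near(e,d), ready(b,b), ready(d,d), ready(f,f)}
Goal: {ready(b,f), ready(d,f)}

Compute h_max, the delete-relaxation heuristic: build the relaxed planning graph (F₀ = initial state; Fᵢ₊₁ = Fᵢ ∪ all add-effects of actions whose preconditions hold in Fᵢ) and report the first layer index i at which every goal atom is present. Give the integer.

F0 = init (4 atoms)
F1 = F0 ∪ {near(b,b), near(d,d), near(f,f), ready(b,d), ready(b,e), ready(b,f), ready(d,b), ready(d,e), ready(d,f), ready(f,b), ready(f,d), ready(f,e)}  (16 atoms)
goal ⊆ F1  ⇒  h_max = 1

1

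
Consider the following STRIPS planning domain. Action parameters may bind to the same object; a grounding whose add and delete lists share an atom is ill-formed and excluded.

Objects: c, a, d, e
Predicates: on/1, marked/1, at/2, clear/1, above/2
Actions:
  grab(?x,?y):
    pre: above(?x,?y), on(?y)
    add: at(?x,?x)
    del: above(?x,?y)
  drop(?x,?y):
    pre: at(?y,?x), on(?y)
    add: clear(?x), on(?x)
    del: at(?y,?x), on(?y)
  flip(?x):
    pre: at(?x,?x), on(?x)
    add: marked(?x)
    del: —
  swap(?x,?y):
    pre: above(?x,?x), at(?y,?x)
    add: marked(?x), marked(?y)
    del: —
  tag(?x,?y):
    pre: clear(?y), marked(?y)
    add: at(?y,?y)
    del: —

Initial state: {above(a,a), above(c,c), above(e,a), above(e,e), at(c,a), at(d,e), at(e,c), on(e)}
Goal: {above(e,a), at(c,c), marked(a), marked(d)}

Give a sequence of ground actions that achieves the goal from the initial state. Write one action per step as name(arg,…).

1. drop(c,e)  →  {above(a,a), above(c,c), above(e,a), above(e,e), at(c,a), at(d,e), clear(c), on(c)}
2. grab(c,c)  →  {above(a,a), above(e,a), above(e,e), at(c,a), at(c,c), at(d,e), clear(c), on(c)}
3. swap(a,c)  →  {above(a,a), above(e,a), above(e,e), at(c,a), at(c,c), at(d,e), clear(c), marked(a), marked(c), on(c)}
4. swap(e,d)  →  {above(a,a), above(e,a), above(e,e), at(c,a), at(c,c), at(d,e), clear(c), marked(a), marked(c), marked(d), marked(e), on(c)}

drop(c,e); grab(c,c); swap(a,c); swap(e,d)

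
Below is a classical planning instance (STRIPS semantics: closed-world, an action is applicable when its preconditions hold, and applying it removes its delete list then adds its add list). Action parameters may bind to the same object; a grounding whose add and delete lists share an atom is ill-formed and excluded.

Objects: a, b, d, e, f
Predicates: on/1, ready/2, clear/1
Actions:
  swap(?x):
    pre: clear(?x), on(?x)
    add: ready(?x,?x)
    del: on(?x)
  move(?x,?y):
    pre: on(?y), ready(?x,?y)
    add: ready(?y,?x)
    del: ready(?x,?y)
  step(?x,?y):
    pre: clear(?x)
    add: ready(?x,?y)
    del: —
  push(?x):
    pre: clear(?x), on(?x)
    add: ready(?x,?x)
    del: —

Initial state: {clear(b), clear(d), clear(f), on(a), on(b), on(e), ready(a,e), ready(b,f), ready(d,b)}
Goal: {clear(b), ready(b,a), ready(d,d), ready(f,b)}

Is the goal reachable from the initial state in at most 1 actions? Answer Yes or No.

1. step(b,a)  →  {clear(b), clear(d), clear(f), on(a), on(b), on(e), ready(a,e), ready(b,a), ready(b,f), ready(d,b)}
2. step(d,d)  →  {clear(b), clear(d), clear(f), on(a), on(b), on(e), ready(a,e), ready(b,a), ready(b,f), ready(d,b), ready(d,d)}
3. step(f,b)  →  {clear(b), clear(d), clear(f), on(a), on(b), on(e), ready(a,e), ready(b,a), ready(b,f), ready(d,b), ready(d,d), ready(f,b)}
optimal plan length = 3; 3 > 1

No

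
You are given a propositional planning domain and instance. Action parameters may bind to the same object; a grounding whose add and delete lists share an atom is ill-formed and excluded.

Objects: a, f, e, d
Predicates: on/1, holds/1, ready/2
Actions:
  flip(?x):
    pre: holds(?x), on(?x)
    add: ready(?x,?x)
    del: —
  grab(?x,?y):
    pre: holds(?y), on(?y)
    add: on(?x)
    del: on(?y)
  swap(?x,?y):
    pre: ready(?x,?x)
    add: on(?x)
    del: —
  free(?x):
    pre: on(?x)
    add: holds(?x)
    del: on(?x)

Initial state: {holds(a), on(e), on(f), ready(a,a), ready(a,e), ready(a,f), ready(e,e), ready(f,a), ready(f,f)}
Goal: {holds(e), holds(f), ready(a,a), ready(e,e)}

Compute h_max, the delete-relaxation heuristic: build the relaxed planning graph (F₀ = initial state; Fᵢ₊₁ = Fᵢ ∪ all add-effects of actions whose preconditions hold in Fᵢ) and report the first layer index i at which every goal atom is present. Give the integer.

1

F0 = init (9 atoms)
F1 = F0 ∪ {holds(e), holds(f), on(a)}  (12 atoms)
goal ⊆ F1  ⇒  h_max = 1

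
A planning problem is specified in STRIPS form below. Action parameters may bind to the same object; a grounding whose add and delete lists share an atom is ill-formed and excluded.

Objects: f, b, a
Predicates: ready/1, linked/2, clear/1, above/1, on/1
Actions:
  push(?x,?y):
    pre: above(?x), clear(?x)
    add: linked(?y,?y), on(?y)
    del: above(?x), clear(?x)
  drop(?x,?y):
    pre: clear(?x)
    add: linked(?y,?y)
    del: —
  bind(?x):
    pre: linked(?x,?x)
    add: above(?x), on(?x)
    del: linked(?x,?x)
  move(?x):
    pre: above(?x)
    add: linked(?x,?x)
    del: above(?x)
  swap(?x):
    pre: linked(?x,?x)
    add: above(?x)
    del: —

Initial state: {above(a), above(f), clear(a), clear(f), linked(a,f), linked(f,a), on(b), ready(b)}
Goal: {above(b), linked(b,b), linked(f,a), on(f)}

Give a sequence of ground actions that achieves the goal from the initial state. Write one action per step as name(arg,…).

1. push(f,f)  →  {above(a), clear(a), linked(a,f), linked(f,a), linked(f,f), on(b), on(f), ready(b)}
2. push(a,b)  →  {linked(a,f), linked(b,b), linked(f,a), linked(f,f), on(b), on(f), ready(b)}
3. swap(b)  →  {above(b), linked(a,f), linked(b,b), linked(f,a), linked(f,f), on(b), on(f), ready(b)}

push(f,f); push(a,b); swap(b)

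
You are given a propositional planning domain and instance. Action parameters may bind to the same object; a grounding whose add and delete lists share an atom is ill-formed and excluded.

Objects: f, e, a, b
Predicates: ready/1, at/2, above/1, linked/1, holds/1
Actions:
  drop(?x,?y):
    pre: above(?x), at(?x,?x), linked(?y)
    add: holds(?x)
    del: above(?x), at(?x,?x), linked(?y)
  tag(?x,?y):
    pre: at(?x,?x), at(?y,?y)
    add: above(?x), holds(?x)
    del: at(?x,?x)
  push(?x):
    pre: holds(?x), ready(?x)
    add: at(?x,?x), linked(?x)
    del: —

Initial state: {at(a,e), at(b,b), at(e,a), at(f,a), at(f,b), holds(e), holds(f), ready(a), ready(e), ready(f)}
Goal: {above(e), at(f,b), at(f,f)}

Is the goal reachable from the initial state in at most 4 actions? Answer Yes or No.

1. push(f)  →  {at(a,e), at(b,b), at(e,a), at(f,a), at(f,b), at(f,f), holds(e), holds(f), linked(f), ready(a), ready(e), ready(f)}
2. push(e)  →  {at(a,e), at(b,b), at(e,a), at(e,e), at(f,a), at(f,b), at(f,f), holds(e), holds(f), linked(e), linked(f), ready(a), ready(e), ready(f)}
3. tag(e,f)  →  {above(e), at(a,e), at(b,b), at(e,a), at(f,a), at(f,b), at(f,f), holds(e), holds(f), linked(e), linked(f), ready(a), ready(e), ready(f)}
optimal plan length = 3; 3 ≤ 4

Yes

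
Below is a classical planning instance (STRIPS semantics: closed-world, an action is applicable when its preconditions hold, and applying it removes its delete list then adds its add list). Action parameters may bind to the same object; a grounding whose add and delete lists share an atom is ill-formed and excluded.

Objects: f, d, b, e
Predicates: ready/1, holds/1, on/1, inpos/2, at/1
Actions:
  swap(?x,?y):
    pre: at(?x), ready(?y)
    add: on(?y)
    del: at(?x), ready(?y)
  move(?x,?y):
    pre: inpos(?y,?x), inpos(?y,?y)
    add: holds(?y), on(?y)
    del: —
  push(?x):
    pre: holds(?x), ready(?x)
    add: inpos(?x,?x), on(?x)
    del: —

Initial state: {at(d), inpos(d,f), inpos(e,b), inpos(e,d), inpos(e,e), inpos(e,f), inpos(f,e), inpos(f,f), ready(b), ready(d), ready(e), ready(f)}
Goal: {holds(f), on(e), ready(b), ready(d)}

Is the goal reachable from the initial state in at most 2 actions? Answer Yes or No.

1. swap(d,e)  →  {inpos(d,f), inpos(e,b), inpos(e,d), inpos(e,e), inpos(e,f), inpos(f,e), inpos(f,f), on(e), ready(b), ready(d), ready(f)}
2. move(f,f)  →  {holds(f), inpos(d,f), inpos(e,b), inpos(e,d), inpos(e,e), inpos(e,f), inpos(f,e), inpos(f,f), on(e), on(f), ready(b), ready(d), ready(f)}
optimal plan length = 2; 2 ≤ 2

Yes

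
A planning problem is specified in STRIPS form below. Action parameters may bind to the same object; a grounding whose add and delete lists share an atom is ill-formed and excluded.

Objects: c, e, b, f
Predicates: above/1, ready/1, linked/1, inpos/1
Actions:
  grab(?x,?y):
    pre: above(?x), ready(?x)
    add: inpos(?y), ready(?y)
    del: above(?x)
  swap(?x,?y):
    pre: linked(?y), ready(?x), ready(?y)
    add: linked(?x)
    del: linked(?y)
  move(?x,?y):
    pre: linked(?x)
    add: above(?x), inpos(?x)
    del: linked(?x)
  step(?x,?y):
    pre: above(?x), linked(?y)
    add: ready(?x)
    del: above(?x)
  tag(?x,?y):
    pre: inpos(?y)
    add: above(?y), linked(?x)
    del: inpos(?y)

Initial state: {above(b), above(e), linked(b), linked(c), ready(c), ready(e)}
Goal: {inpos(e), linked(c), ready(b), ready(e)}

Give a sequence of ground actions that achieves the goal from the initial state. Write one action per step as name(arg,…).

grab(e,e); step(b,c)

1. grab(e,e)  →  {above(b), inpos(e), linked(b), linked(c), ready(c), ready(e)}
2. step(b,c)  →  {inpos(e), linked(b), linked(c), ready(b), ready(c), ready(e)}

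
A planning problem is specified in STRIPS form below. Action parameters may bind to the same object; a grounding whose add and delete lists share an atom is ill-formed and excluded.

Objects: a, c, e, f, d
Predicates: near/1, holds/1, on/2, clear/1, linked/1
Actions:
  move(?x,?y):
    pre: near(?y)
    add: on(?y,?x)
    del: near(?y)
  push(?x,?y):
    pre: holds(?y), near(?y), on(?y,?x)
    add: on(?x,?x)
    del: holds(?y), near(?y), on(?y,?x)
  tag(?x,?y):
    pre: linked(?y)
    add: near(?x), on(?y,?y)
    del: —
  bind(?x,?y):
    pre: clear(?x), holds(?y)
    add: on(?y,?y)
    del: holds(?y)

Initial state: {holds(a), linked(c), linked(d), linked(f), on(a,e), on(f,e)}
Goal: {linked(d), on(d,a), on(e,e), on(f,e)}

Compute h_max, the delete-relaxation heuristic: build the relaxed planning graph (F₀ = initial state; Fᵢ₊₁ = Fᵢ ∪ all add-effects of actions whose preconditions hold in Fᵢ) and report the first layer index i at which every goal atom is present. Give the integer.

2

F0 = init (6 atoms)
F1 = F0 ∪ {near(a), near(c), near(d), near(e), near(f), on(c,c), on(d,d), on(f,f)}  (14 atoms)
F2 = F1 ∪ {on(a,a), on(a,c), on(a,d), on(a,f), on(c,a), on(c,d), on(c,e), on(c,f), on(d,a), on(d,c), on(d,e), on(d,f), on(e,a), on(e,c), on(e,d), on(e,e), on(e,f), on(f,a), on(f,c), on(f,d)}  (34 atoms)
goal ⊆ F2  ⇒  h_max = 2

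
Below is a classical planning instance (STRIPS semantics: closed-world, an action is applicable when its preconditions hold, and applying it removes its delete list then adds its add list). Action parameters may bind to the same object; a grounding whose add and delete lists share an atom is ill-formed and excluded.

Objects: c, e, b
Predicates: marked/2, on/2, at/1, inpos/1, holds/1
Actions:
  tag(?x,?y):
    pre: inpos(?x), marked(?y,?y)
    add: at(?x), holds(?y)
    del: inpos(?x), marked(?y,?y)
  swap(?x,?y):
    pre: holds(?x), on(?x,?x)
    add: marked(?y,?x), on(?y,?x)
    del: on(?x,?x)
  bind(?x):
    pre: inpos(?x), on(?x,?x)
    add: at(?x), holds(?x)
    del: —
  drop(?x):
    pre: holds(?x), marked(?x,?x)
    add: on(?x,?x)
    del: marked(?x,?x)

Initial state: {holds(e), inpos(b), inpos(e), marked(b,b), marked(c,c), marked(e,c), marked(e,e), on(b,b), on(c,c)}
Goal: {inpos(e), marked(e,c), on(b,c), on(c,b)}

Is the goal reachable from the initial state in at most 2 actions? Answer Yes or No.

1. bind(b)  →  {at(b), holds(b), holds(e), inpos(b), inpos(e), marked(b,b), marked(c,c), marked(e,c), marked(e,e), on(b,b), on(c,c)}
2. tag(b,c)  →  {at(b), holds(b), holds(c), holds(e), inpos(e), marked(b,b), marked(e,c), marked(e,e), on(b,b), on(c,c)}
3. swap(c,b)  →  {at(b), holds(b), holds(c), holds(e), inpos(e), marked(b,b), marked(b,c), marked(e,c), marked(e,e), on(b,b), on(b,c)}
4. swap(b,c)  →  {at(b), holds(b), holds(c), holds(e), inpos(e), marked(b,b), marked(b,c), marked(c,b), marked(e,c), marked(e,e), on(b,c), on(c,b)}
optimal plan length = 4; 4 > 2

No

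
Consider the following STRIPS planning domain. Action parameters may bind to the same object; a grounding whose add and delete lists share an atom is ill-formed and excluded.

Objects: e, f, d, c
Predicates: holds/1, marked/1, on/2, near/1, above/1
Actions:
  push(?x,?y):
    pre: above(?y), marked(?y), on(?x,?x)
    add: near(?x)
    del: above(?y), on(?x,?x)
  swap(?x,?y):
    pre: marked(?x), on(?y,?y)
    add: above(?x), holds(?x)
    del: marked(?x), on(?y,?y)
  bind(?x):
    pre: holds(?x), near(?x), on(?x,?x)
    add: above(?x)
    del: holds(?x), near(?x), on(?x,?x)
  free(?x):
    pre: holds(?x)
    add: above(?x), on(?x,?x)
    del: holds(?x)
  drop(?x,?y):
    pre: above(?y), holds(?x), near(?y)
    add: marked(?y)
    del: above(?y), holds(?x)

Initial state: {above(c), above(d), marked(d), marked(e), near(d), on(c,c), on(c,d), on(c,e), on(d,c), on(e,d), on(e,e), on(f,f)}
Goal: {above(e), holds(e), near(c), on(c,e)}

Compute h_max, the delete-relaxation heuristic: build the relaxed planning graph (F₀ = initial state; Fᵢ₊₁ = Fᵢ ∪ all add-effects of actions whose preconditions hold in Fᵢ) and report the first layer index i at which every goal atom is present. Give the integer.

F0 = init (12 atoms)
F1 = F0 ∪ {above(e), holds(d), holds(e), near(c), near(e), near(f)}  (18 atoms)
goal ⊆ F1  ⇒  h_max = 1

1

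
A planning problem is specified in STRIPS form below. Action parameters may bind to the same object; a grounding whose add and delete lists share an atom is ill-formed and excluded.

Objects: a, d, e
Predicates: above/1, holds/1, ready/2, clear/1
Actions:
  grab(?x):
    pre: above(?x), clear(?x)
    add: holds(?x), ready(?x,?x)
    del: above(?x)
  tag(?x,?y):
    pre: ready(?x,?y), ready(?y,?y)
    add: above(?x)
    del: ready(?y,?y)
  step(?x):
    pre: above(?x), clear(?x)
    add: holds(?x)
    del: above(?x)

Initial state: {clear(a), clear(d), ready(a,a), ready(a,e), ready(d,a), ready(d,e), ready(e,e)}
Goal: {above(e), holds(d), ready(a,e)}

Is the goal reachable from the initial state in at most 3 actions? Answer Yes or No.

1. tag(d,a)  →  {above(d), clear(a), clear(d), ready(a,e), ready(d,a), ready(d,e), ready(e,e)}
2. grab(d)  →  {clear(a), clear(d), holds(d), ready(a,e), ready(d,a), ready(d,d), ready(d,e), ready(e,e)}
3. tag(e,e)  →  {above(e), clear(a), clear(d), holds(d), ready(a,e), ready(d,a), ready(d,d), ready(d,e)}
optimal plan length = 3; 3 ≤ 3

Yes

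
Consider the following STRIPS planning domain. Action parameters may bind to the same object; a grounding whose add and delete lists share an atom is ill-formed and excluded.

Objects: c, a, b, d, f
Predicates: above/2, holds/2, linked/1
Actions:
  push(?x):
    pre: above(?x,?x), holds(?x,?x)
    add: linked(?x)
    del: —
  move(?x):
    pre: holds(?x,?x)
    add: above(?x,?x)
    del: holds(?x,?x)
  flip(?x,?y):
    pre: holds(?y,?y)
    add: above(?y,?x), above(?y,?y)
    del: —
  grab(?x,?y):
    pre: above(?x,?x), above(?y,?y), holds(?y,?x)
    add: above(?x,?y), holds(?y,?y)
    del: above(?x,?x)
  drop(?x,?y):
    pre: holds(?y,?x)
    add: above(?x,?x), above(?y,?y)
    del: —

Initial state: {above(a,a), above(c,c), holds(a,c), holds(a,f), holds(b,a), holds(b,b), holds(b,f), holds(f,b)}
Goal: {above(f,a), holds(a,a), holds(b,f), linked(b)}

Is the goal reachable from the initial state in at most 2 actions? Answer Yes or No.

No

1. drop(b,f)  →  {above(a,a), above(b,b), above(c,c), above(f,f), holds(a,c), holds(a,f), holds(b,a), holds(b,b), holds(b,f), holds(f,b)}
2. push(b)  →  {above(a,a), above(b,b), above(c,c), above(f,f), holds(a,c), holds(a,f), holds(b,a), holds(b,b), holds(b,f), holds(f,b), linked(b)}
3. grab(f,a)  →  {above(a,a), above(b,b), above(c,c), above(f,a), holds(a,a), holds(a,c), holds(a,f), holds(b,a), holds(b,b), holds(b,f), holds(f,b), linked(b)}
optimal plan length = 3; 3 > 2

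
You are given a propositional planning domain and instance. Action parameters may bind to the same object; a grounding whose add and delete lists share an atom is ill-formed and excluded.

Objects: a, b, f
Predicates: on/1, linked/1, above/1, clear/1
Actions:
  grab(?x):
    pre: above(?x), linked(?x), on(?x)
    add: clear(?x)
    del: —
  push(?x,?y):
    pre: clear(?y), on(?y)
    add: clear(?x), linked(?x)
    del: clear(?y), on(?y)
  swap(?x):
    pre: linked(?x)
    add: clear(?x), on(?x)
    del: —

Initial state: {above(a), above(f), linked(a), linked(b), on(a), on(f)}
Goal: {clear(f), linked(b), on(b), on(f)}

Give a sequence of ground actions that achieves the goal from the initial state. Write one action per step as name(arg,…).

1. grab(a)  →  {above(a), above(f), clear(a), linked(a), linked(b), on(a), on(f)}
2. push(f,a)  →  {above(a), above(f), clear(f), linked(a), linked(b), linked(f), on(f)}
3. swap(b)  →  {above(a), above(f), clear(b), clear(f), linked(a), linked(b), linked(f), on(b), on(f)}

grab(a); push(f,a); swap(b)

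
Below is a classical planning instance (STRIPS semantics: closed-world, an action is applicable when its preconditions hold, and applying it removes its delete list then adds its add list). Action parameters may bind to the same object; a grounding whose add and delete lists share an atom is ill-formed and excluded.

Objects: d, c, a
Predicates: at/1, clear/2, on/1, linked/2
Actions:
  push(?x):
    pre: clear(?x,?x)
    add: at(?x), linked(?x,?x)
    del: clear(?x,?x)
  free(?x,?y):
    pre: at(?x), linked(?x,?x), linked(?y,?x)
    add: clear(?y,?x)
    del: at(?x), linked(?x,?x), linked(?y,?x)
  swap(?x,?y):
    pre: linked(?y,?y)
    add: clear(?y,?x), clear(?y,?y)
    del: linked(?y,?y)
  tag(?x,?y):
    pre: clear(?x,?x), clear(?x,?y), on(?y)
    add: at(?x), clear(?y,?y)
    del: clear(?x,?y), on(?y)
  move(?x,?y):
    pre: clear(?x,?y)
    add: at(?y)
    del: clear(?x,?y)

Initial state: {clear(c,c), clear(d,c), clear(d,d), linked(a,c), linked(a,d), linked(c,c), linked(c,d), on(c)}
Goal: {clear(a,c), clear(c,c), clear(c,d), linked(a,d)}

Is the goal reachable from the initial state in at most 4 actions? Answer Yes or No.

Yes

1. push(d)  →  {at(d), clear(c,c), clear(d,c), linked(a,c), linked(a,d), linked(c,c), linked(c,d), linked(d,d), on(c)}
2. free(d,c)  →  {clear(c,c), clear(c,d), clear(d,c), linked(a,c), linked(a,d), linked(c,c), on(c)}
3. move(d,c)  →  {at(c), clear(c,c), clear(c,d), linked(a,c), linked(a,d), linked(c,c), on(c)}
4. free(c,a)  →  {clear(a,c), clear(c,c), clear(c,d), linked(a,d), on(c)}
optimal plan length = 4; 4 ≤ 4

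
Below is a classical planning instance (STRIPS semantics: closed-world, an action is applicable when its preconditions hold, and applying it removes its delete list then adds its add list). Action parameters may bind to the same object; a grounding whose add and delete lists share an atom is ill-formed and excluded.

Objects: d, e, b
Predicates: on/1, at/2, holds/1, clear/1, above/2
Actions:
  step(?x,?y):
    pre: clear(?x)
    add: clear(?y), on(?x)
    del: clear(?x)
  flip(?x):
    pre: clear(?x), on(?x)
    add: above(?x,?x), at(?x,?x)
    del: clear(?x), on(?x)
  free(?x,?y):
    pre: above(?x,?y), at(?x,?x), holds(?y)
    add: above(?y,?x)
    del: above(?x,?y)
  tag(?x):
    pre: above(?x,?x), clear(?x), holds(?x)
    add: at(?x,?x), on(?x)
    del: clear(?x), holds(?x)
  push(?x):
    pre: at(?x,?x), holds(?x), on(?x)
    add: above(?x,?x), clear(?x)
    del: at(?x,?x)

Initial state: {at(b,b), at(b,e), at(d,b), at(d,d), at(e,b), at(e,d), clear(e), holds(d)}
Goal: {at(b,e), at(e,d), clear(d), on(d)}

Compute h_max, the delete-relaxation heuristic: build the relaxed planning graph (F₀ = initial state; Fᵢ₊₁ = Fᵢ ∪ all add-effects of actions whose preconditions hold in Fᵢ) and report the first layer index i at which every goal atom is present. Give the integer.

2

F0 = init (8 atoms)
F1 = F0 ∪ {clear(b), clear(d), on(e)}  (11 atoms)
F2 = F1 ∪ {above(e,e), at(e,e), on(b), on(d)}  (15 atoms)
goal ⊆ F2  ⇒  h_max = 2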